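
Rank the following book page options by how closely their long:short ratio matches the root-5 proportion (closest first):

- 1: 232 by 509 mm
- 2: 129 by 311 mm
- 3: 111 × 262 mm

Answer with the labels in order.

1: 509/232 ≈ 2.194 → |2.194 − 2.236| = 0.042
2: 311/129 ≈ 2.411 → |2.411 − 2.236| = 0.175
3: 262/111 ≈ 2.360 → |2.360 − 2.236| = 0.124

1, 3, 2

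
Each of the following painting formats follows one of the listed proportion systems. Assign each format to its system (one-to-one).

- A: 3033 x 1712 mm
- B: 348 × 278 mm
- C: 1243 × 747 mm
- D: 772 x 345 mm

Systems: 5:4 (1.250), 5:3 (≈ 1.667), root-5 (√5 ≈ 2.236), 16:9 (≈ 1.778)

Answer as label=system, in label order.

A=16:9, B=5:4, C=5:3, D=root-5

A = 3033/1712 ≈ 1.772 → 16:9 (1.778)
B = 348/278 ≈ 1.252 → 5:4 (1.250)
C = 1243/747 ≈ 1.664 → 5:3 (1.667)
D = 772/345 ≈ 2.238 → root-5 (2.236)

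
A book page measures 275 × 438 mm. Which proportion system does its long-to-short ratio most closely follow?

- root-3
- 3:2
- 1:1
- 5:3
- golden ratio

golden ratio

Ratio = 438 / 275 ≈ 1.593.
Distances: root-3 1.732 (Δ 0.139); 3:2 1.500 (Δ 0.093); 1:1 1.000 (Δ 0.593); 5:3 1.667 (Δ 0.074); golden ratio 1.618 (Δ 0.025).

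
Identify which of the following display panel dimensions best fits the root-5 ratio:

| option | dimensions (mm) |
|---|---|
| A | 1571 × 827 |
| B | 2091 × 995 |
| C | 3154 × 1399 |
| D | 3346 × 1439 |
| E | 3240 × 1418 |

Target root-5 ≈ 2.236.
A: 1.900 (Δ0.336)  B: 2.102 (Δ0.134)  C: 2.254 (Δ0.018)  D: 2.325 (Δ0.089)  E: 2.285 (Δ0.049)

C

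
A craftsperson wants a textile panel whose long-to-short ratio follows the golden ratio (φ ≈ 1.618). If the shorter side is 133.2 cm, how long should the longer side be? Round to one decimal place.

golden ratio ≈ 1.61803.
Longer side = 133.2 × 1.61803 ≈ 215.522 → 215.5 cm.

215.5 cm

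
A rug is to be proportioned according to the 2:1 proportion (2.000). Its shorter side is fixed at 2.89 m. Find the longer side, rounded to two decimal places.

5.78 m

2:1 = 2.00000.
Longer side = 2.89 × 2.00000 ≈ 5.7800 → 5.78 m.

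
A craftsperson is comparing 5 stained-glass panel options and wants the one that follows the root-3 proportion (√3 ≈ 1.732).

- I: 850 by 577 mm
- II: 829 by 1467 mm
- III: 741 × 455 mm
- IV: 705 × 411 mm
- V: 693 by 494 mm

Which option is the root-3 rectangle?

Ratios (long/short): I ≈ 1.473; II ≈ 1.770; III ≈ 1.629; IV ≈ 1.715; V ≈ 1.403.
root-3 ≈ 1.732; option IV is nearest (Δ 0.017).

IV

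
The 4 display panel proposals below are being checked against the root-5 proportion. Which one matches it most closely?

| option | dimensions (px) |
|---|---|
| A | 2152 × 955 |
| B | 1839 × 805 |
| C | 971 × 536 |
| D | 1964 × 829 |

Ratios (long/short): A ≈ 2.253; B ≈ 2.284; C ≈ 1.812; D ≈ 2.369.
root-5 ≈ 2.236; option A is nearest (Δ 0.017).

A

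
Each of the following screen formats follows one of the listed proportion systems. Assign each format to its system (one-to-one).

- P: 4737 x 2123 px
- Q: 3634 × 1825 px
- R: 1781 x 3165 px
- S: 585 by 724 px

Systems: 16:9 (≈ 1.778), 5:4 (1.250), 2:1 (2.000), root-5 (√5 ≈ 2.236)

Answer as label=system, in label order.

P=root-5, Q=2:1, R=16:9, S=5:4

Ratios: P ≈ 2.231; Q ≈ 1.991; R ≈ 1.777; S ≈ 1.238.
Targets: 16:9 ≈ 1.778; 5:4 ≈ 1.250; 2:1 ≈ 2.000; root-5 ≈ 2.236.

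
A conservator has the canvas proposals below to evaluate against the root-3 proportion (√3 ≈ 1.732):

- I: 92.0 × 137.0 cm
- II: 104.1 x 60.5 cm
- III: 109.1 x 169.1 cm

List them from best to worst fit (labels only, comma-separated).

II, III, I

Ratios: I = 137.0 / 92.0 ≈ 1.489; II = 104.1 / 60.5 ≈ 1.721; III = 169.1 / 109.1 ≈ 1.550.
|Δ from 1.732|: I 0.243; II 0.011; III 0.182.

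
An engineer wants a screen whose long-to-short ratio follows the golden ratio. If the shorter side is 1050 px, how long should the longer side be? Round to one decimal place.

golden ratio ≈ 1.61803.
Longer side = 1050 × 1.61803 ≈ 1698.932 → 1698.9 px.

1698.9 px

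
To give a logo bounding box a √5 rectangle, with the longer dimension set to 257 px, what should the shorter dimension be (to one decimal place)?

114.9 px

root-5 ≈ 2.23607.
Shorter side = 257 ÷ 2.23607 ≈ 114.934 → 114.9 px.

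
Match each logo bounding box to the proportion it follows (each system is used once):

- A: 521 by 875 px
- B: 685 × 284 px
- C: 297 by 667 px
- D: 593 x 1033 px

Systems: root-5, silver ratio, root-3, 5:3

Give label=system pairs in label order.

Ratios: A ≈ 1.679; B ≈ 2.412; C ≈ 2.246; D ≈ 1.742.
Targets: root-5 ≈ 2.236; silver ratio ≈ 2.414; root-3 ≈ 1.732; 5:3 ≈ 1.667.

A=5:3, B=silver ratio, C=root-5, D=root-3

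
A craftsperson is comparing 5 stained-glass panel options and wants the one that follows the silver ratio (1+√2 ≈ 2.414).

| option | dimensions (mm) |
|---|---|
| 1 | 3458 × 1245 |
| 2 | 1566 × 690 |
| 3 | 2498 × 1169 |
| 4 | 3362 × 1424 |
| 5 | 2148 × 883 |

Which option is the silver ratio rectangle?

Target silver ratio ≈ 2.414.
1: 2.778 (Δ0.364)  2: 2.270 (Δ0.144)  3: 2.137 (Δ0.277)  4: 2.361 (Δ0.053)  5: 2.433 (Δ0.019)

5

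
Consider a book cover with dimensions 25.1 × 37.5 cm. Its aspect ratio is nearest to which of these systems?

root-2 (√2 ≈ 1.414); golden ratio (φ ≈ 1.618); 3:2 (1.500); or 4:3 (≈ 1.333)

37.5/25.1 ≈ 1.494. Nearest candidates are 3:2 (1.500, off by 0.006) and root-2 (1.414, off by 0.080).

3:2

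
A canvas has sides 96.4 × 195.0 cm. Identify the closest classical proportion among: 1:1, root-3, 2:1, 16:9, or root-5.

2:1

Ratio = 195.0 / 96.4 ≈ 2.023.
Distances: 1:1 1.000 (Δ 1.023); root-3 1.732 (Δ 0.291); 2:1 2.000 (Δ 0.023); 16:9 1.778 (Δ 0.245); root-5 2.236 (Δ 0.213).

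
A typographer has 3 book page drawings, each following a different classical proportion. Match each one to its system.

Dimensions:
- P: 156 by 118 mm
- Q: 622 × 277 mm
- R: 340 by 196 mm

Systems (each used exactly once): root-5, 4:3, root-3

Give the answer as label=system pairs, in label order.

P=4:3, Q=root-5, R=root-3

P = 156/118 ≈ 1.322 → 4:3 (1.333)
Q = 622/277 ≈ 2.245 → root-5 (2.236)
R = 340/196 ≈ 1.735 → root-3 (1.732)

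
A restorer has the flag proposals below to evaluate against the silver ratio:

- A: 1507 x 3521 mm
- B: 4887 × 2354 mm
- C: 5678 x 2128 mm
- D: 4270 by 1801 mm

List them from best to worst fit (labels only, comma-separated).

A: 3521/1507 ≈ 2.336 → |2.336 − 2.414| = 0.078
B: 4887/2354 ≈ 2.076 → |2.076 − 2.414| = 0.338
C: 5678/2128 ≈ 2.668 → |2.668 − 2.414| = 0.254
D: 4270/1801 ≈ 2.371 → |2.371 − 2.414| = 0.043

D, A, C, B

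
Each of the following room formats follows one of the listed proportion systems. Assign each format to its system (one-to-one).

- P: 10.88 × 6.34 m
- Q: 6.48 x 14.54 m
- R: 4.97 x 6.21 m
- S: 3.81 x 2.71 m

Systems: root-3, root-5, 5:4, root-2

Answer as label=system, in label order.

Ratios: P ≈ 1.716; Q ≈ 2.244; R ≈ 1.249; S ≈ 1.406.
Targets: root-3 ≈ 1.732; root-5 ≈ 2.236; 5:4 ≈ 1.250; root-2 ≈ 1.414.

P=root-3, Q=root-5, R=5:4, S=root-2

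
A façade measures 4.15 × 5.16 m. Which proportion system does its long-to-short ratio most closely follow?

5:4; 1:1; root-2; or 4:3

Ratio = 5.16 / 4.15 ≈ 1.243.
Distances: 5:4 1.250 (Δ 0.007); 1:1 1.000 (Δ 0.243); root-2 1.414 (Δ 0.171); 4:3 1.333 (Δ 0.090).

5:4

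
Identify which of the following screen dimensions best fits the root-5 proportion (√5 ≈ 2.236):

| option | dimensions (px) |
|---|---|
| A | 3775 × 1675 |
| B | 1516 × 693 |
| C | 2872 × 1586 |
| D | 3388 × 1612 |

Target root-5 ≈ 2.236.
A: 2.254 (Δ0.018)  B: 2.188 (Δ0.048)  C: 1.811 (Δ0.425)  D: 2.102 (Δ0.134)

A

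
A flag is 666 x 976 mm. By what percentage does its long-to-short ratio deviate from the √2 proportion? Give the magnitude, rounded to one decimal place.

Ratio = 976 / 666 ≈ 1.4655.
Ideal root-2 ≈ 1.4142. |1.4655 − 1.4142| / 1.4142 ≈ 3.63% → 3.6%.

3.6%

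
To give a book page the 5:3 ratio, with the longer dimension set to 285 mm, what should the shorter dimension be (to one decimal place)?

5:3 ≈ 1.66667.
Shorter side = 285 ÷ 1.66667 ≈ 171.000 → 171.0 mm.

171.0 mm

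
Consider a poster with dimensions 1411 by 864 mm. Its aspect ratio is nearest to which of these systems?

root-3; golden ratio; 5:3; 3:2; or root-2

1411/864 ≈ 1.633. Nearest candidates are golden ratio (1.618, off by 0.015) and 5:3 (1.667, off by 0.034).

golden ratio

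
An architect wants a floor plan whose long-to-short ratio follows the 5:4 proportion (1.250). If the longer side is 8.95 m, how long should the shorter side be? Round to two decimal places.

7.16 m

5:4 = 1.25000.
Shorter side = 8.95 ÷ 1.25000 ≈ 7.1600 → 7.16 m.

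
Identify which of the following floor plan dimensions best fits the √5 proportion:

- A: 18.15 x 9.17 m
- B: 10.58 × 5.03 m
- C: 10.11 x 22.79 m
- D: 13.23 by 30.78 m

Ratios (long/short): A ≈ 1.979; B ≈ 2.103; C ≈ 2.254; D ≈ 2.327.
root-5 ≈ 2.236; option C is nearest (Δ 0.018).

C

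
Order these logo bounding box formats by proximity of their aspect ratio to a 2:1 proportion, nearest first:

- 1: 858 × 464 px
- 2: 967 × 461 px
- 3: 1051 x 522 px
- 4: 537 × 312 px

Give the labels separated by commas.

Ratios: 1 = 858 / 464 ≈ 1.849; 2 = 967 / 461 ≈ 2.098; 3 = 1051 / 522 ≈ 2.013; 4 = 537 / 312 ≈ 1.721.
|Δ from 2.000|: 1 0.151; 2 0.098; 3 0.013; 4 0.279.

3, 2, 1, 4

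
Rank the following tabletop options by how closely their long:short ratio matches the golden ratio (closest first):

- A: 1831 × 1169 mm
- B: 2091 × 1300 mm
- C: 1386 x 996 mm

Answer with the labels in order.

B, A, C

A: 1831/1169 ≈ 1.566 → |1.566 − 1.618| = 0.052
B: 2091/1300 ≈ 1.608 → |1.608 − 1.618| = 0.010
C: 1386/996 ≈ 1.392 → |1.392 − 1.618| = 0.226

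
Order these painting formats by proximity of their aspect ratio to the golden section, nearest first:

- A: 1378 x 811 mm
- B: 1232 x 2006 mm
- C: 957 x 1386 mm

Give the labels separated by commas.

Ratios: A = 1378 / 811 ≈ 1.699; B = 2006 / 1232 ≈ 1.628; C = 1386 / 957 ≈ 1.448.
|Δ from 1.618|: A 0.081; B 0.010; C 0.170.

B, A, C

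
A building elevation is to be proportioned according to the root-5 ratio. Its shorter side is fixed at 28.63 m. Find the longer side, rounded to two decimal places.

root-5 ≈ 2.23607.
Longer side = 28.63 × 2.23607 ≈ 64.0187 → 64.02 m.

64.02 m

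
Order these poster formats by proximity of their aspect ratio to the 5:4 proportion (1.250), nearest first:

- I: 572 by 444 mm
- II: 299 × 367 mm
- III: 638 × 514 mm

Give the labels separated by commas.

I: 572/444 ≈ 1.288 → |1.288 − 1.250| = 0.038
II: 367/299 ≈ 1.227 → |1.227 − 1.250| = 0.023
III: 638/514 ≈ 1.241 → |1.241 − 1.250| = 0.009

III, II, I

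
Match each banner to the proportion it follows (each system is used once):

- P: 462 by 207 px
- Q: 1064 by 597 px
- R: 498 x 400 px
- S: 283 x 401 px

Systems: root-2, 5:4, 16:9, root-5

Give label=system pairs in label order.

P = 462/207 ≈ 2.232 → root-5 (2.236)
Q = 1064/597 ≈ 1.782 → 16:9 (1.778)
R = 498/400 ≈ 1.245 → 5:4 (1.250)
S = 401/283 ≈ 1.417 → root-2 (1.414)

P=root-5, Q=16:9, R=5:4, S=root-2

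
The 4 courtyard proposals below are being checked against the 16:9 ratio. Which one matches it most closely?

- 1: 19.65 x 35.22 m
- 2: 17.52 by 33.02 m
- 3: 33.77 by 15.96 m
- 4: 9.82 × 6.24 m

Target 16:9 ≈ 1.778.
1: 1.792 (Δ0.014)  2: 1.885 (Δ0.107)  3: 2.116 (Δ0.338)  4: 1.574 (Δ0.204)

1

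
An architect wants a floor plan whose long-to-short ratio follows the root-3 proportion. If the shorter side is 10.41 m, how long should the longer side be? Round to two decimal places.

18.03 m

root-3 ≈ 1.73205.
Longer side = 10.41 × 1.73205 ≈ 18.0306 → 18.03 m.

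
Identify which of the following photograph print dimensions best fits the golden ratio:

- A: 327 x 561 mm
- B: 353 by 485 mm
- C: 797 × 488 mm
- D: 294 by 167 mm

C

Target golden ratio ≈ 1.618.
A: 1.716 (Δ0.098)  B: 1.374 (Δ0.244)  C: 1.633 (Δ0.015)  D: 1.760 (Δ0.142)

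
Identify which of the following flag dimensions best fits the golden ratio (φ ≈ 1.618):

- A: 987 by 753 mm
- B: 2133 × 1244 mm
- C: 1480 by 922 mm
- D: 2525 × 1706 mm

C

Ratios (long/short): A ≈ 1.311; B ≈ 1.715; C ≈ 1.605; D ≈ 1.480.
golden ratio ≈ 1.618; option C is nearest (Δ 0.013).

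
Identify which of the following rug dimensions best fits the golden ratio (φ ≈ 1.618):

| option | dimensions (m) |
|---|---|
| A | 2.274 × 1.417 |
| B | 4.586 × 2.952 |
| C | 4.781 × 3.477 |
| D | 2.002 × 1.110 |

Target golden ratio ≈ 1.618.
A: 1.605 (Δ0.013)  B: 1.554 (Δ0.064)  C: 1.375 (Δ0.243)  D: 1.804 (Δ0.186)

A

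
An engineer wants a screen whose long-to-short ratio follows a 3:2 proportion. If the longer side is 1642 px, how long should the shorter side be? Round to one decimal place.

3:2 = 1.50000.
Shorter side = 1642 ÷ 1.50000 ≈ 1094.667 → 1094.7 px.

1094.7 px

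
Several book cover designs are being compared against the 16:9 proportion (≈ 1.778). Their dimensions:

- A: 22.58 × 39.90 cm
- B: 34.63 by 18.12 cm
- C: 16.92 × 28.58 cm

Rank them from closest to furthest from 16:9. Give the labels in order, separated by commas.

A: 39.90/22.58 ≈ 1.767 → |1.767 − 1.778| = 0.011
B: 34.63/18.12 ≈ 1.911 → |1.911 − 1.778| = 0.133
C: 28.58/16.92 ≈ 1.689 → |1.689 − 1.778| = 0.089

A, C, B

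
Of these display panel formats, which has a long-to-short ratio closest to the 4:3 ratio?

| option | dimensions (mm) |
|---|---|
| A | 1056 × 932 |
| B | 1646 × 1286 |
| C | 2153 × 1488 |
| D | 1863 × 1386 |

D

Target 4:3 ≈ 1.333.
A: 1.133 (Δ0.200)  B: 1.280 (Δ0.053)  C: 1.447 (Δ0.114)  D: 1.344 (Δ0.011)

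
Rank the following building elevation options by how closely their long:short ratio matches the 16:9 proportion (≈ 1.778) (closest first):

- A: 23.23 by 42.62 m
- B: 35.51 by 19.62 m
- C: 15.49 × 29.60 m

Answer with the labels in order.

A: 42.62/23.23 ≈ 1.835 → |1.835 − 1.778| = 0.057
B: 35.51/19.62 ≈ 1.810 → |1.810 − 1.778| = 0.032
C: 29.60/15.49 ≈ 1.911 → |1.911 − 1.778| = 0.133

B, A, C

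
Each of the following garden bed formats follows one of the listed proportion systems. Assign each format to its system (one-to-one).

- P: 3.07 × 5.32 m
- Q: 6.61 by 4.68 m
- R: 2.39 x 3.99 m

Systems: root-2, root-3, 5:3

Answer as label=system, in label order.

P=root-3, Q=root-2, R=5:3

Ratios: P ≈ 1.733; Q ≈ 1.412; R ≈ 1.669.
Targets: root-2 ≈ 1.414; root-3 ≈ 1.732; 5:3 ≈ 1.667.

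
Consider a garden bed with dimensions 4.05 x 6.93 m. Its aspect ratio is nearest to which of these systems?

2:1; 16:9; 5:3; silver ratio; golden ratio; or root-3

Ratio = 6.93 / 4.05 ≈ 1.711.
Distances: 2:1 2.000 (Δ 0.289); 16:9 1.778 (Δ 0.067); 5:3 1.667 (Δ 0.044); silver ratio 2.414 (Δ 0.703); golden ratio 1.618 (Δ 0.093); root-3 1.732 (Δ 0.021).

root-3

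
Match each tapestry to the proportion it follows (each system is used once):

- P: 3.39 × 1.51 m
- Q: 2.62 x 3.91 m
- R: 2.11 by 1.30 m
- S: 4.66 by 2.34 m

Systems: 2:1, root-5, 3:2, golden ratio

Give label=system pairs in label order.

Ratios: P ≈ 2.245; Q ≈ 1.492; R ≈ 1.623; S ≈ 1.991.
Targets: 2:1 ≈ 2.000; root-5 ≈ 2.236; 3:2 ≈ 1.500; golden ratio ≈ 1.618.

P=root-5, Q=3:2, R=golden ratio, S=2:1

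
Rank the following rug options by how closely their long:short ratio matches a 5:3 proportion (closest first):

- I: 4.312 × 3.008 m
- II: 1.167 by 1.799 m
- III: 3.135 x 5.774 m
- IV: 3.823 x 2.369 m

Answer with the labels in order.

I: 4.312/3.008 ≈ 1.434 → |1.434 − 1.667| = 0.233
II: 1.799/1.167 ≈ 1.542 → |1.542 − 1.667| = 0.125
III: 5.774/3.135 ≈ 1.842 → |1.842 − 1.667| = 0.175
IV: 3.823/2.369 ≈ 1.614 → |1.614 − 1.667| = 0.053

IV, II, III, I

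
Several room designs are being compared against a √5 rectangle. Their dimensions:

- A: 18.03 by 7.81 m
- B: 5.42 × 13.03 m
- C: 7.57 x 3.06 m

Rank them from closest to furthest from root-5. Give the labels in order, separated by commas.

A, B, C

Ratios: A = 18.03 / 7.81 ≈ 2.309; B = 13.03 / 5.42 ≈ 2.404; C = 7.57 / 3.06 ≈ 2.474.
|Δ from 2.236|: A 0.073; B 0.168; C 0.238.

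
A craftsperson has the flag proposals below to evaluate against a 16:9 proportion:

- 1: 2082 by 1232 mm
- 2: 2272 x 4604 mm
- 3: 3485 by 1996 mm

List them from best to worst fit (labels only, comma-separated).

3, 1, 2

1: 2082/1232 ≈ 1.690 → |1.690 − 1.778| = 0.088
2: 4604/2272 ≈ 2.026 → |2.026 − 1.778| = 0.248
3: 3485/1996 ≈ 1.746 → |1.746 − 1.778| = 0.032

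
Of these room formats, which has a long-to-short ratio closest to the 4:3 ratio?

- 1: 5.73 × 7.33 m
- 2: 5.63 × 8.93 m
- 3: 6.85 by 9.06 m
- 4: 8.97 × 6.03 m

Target 4:3 ≈ 1.333.
1: 1.279 (Δ0.054)  2: 1.586 (Δ0.253)  3: 1.323 (Δ0.010)  4: 1.488 (Δ0.155)

3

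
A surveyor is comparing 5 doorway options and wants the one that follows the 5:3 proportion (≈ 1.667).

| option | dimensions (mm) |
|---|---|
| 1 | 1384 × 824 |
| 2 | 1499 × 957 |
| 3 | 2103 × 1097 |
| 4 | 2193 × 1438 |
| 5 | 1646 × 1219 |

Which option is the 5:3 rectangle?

1

Ratios (long/short): 1 ≈ 1.680; 2 ≈ 1.566; 3 ≈ 1.917; 4 ≈ 1.525; 5 ≈ 1.350.
5:3 ≈ 1.667; option 1 is nearest (Δ 0.013).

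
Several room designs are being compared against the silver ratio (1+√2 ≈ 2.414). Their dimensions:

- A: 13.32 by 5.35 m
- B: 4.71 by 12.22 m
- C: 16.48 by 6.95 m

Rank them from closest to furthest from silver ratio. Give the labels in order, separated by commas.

Ratios: A = 13.32 / 5.35 ≈ 2.490; B = 12.22 / 4.71 ≈ 2.594; C = 16.48 / 6.95 ≈ 2.371.
|Δ from 2.414|: A 0.076; B 0.180; C 0.043.

C, A, B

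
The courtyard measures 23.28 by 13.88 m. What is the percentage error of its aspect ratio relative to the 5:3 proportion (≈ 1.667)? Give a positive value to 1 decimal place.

0.6%

Ratio = 23.28 / 13.88 ≈ 1.6772.
Ideal 5:3 ≈ 1.6667. |1.6772 − 1.6667| / 1.6667 ≈ 0.63% → 0.6%.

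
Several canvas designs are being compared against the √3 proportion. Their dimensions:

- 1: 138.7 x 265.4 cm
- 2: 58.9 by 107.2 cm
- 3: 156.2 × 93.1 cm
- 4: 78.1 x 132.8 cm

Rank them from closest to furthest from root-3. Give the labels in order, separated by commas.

1: 265.4/138.7 ≈ 1.913 → |1.913 − 1.732| = 0.181
2: 107.2/58.9 ≈ 1.820 → |1.820 − 1.732| = 0.088
3: 156.2/93.1 ≈ 1.678 → |1.678 − 1.732| = 0.054
4: 132.8/78.1 ≈ 1.700 → |1.700 − 1.732| = 0.032

4, 3, 2, 1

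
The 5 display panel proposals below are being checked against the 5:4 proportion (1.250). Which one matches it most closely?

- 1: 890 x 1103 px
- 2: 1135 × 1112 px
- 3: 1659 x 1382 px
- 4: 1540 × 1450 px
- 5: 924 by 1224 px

1

Target 5:4 ≈ 1.250.
1: 1.239 (Δ0.011)  2: 1.021 (Δ0.229)  3: 1.200 (Δ0.050)  4: 1.062 (Δ0.188)  5: 1.325 (Δ0.075)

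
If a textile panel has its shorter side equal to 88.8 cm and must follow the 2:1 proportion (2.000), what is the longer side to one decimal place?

177.6 cm

2:1 = 2.00000.
Longer side = 88.8 × 2.00000 ≈ 177.600 → 177.6 cm.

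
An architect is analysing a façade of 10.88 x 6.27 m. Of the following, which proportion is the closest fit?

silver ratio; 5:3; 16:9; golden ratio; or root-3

root-3

10.88/6.27 ≈ 1.735. Nearest candidates are root-3 (1.732, off by 0.003) and 16:9 (1.778, off by 0.043).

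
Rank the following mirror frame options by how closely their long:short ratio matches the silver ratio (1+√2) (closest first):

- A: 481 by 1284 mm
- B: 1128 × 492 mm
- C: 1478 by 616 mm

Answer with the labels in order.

A: 1284/481 ≈ 2.669 → |2.669 − 2.414| = 0.255
B: 1128/492 ≈ 2.293 → |2.293 − 2.414| = 0.121
C: 1478/616 ≈ 2.399 → |2.399 − 2.414| = 0.015

C, B, A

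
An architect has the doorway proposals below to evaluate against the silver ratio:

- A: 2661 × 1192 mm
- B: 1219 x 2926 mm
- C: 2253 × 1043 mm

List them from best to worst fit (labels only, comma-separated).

B, A, C

Ratios: A = 2661 / 1192 ≈ 2.232; B = 2926 / 1219 ≈ 2.400; C = 2253 / 1043 ≈ 2.160.
|Δ from 2.414|: A 0.182; B 0.014; C 0.254.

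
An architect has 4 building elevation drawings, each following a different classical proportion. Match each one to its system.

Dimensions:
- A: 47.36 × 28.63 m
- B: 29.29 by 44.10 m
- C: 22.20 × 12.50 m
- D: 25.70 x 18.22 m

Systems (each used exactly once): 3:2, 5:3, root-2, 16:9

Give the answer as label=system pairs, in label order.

A = 47.36/28.63 ≈ 1.654 → 5:3 (1.667)
B = 44.10/29.29 ≈ 1.506 → 3:2 (1.500)
C = 22.20/12.50 ≈ 1.776 → 16:9 (1.778)
D = 25.70/18.22 ≈ 1.411 → root-2 (1.414)

A=5:3, B=3:2, C=16:9, D=root-2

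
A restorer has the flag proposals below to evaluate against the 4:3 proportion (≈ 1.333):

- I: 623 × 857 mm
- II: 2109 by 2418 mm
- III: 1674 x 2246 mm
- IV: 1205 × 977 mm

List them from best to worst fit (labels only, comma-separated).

III, I, IV, II

I: 857/623 ≈ 1.376 → |1.376 − 1.333| = 0.043
II: 2418/2109 ≈ 1.147 → |1.147 − 1.333| = 0.186
III: 2246/1674 ≈ 1.342 → |1.342 − 1.333| = 0.009
IV: 1205/977 ≈ 1.233 → |1.233 − 1.333| = 0.100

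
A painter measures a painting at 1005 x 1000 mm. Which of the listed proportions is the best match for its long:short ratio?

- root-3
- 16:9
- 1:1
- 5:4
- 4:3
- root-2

1:1

1005/1000 ≈ 1.005. Nearest candidates are 1:1 (1.000, off by 0.005) and 5:4 (1.250, off by 0.245).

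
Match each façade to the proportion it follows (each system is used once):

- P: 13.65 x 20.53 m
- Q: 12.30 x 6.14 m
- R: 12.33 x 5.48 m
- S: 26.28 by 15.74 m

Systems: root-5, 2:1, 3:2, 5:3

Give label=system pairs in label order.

P=3:2, Q=2:1, R=root-5, S=5:3

Ratios: P ≈ 1.504; Q ≈ 2.003; R ≈ 2.250; S ≈ 1.670.
Targets: root-5 ≈ 2.236; 2:1 ≈ 2.000; 3:2 ≈ 1.500; 5:3 ≈ 1.667.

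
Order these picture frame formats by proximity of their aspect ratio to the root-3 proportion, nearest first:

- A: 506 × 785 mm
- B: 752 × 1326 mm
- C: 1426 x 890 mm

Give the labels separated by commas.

B, C, A

Ratios: A = 785 / 506 ≈ 1.551; B = 1326 / 752 ≈ 1.763; C = 1426 / 890 ≈ 1.602.
|Δ from 1.732|: A 0.181; B 0.031; C 0.130.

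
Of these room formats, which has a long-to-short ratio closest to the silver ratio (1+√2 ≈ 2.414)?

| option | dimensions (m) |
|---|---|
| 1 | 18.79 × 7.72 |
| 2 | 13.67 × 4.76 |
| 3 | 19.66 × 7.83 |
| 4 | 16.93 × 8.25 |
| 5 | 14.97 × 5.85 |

1

Ratios (long/short): 1 ≈ 2.434; 2 ≈ 2.872; 3 ≈ 2.511; 4 ≈ 2.052; 5 ≈ 2.559.
silver ratio ≈ 2.414; option 1 is nearest (Δ 0.020).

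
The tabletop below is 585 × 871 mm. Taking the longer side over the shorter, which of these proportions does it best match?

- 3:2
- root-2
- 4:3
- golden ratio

3:2

Ratio = 871 / 585 ≈ 1.489.
Distances: 3:2 1.500 (Δ 0.011); root-2 1.414 (Δ 0.075); 4:3 1.333 (Δ 0.156); golden ratio 1.618 (Δ 0.129).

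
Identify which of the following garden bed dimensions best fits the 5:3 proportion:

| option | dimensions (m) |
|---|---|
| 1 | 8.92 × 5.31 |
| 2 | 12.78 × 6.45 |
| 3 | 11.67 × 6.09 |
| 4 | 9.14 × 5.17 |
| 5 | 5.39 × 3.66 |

1

Target 5:3 ≈ 1.667.
1: 1.680 (Δ0.013)  2: 1.981 (Δ0.314)  3: 1.916 (Δ0.249)  4: 1.768 (Δ0.101)  5: 1.473 (Δ0.194)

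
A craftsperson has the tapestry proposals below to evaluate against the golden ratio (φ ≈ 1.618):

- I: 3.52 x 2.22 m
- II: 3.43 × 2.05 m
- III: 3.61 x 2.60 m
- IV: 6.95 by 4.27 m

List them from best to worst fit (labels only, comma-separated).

IV, I, II, III

I: 3.52/2.22 ≈ 1.586 → |1.586 − 1.618| = 0.032
II: 3.43/2.05 ≈ 1.673 → |1.673 − 1.618| = 0.055
III: 3.61/2.60 ≈ 1.388 → |1.388 − 1.618| = 0.230
IV: 6.95/4.27 ≈ 1.628 → |1.628 − 1.618| = 0.010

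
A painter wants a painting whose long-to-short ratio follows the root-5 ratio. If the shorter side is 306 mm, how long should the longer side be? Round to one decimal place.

root-5 ≈ 2.23607.
Longer side = 306 × 2.23607 ≈ 684.237 → 684.2 mm.

684.2 mm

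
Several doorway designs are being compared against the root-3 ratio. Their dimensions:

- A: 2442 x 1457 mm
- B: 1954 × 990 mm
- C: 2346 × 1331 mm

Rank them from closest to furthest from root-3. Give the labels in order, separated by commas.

A: 2442/1457 ≈ 1.676 → |1.676 − 1.732| = 0.056
B: 1954/990 ≈ 1.974 → |1.974 − 1.732| = 0.242
C: 2346/1331 ≈ 1.763 → |1.763 − 1.732| = 0.031

C, A, B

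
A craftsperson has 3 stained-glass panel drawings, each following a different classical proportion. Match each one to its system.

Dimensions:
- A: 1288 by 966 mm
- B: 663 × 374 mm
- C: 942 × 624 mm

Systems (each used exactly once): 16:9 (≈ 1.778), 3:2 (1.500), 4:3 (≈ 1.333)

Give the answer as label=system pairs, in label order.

Ratios: A ≈ 1.333; B ≈ 1.773; C ≈ 1.510.
Targets: 16:9 ≈ 1.778; 3:2 ≈ 1.500; 4:3 ≈ 1.333.

A=4:3, B=16:9, C=3:2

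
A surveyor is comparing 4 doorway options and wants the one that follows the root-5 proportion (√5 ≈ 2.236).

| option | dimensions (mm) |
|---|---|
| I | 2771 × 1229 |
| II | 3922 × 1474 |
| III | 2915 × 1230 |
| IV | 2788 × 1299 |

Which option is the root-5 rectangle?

I

Target root-5 ≈ 2.236.
I: 2.255 (Δ0.019)  II: 2.661 (Δ0.425)  III: 2.370 (Δ0.134)  IV: 2.146 (Δ0.090)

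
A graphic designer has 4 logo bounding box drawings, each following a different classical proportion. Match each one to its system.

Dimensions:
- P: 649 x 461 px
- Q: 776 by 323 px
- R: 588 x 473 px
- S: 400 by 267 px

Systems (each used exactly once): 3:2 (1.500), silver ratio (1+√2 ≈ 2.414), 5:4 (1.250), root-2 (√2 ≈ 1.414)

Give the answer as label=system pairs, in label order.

P = 649/461 ≈ 1.408 → root-2 (1.414)
Q = 776/323 ≈ 2.402 → silver ratio (2.414)
R = 588/473 ≈ 1.243 → 5:4 (1.250)
S = 400/267 ≈ 1.498 → 3:2 (1.500)

P=root-2, Q=silver ratio, R=5:4, S=3:2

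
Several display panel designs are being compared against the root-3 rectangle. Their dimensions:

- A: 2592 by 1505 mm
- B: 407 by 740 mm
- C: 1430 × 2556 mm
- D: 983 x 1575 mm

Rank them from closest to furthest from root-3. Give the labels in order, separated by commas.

Ratios: A = 2592 / 1505 ≈ 1.722; B = 740 / 407 ≈ 1.818; C = 2556 / 1430 ≈ 1.787; D = 1575 / 983 ≈ 1.602.
|Δ from 1.732|: A 0.010; B 0.086; C 0.055; D 0.130.

A, C, B, D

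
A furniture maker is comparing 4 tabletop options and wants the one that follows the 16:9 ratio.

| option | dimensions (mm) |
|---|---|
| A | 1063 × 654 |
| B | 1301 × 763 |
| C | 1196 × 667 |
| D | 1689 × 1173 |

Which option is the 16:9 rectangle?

C

Target 16:9 ≈ 1.778.
A: 1.625 (Δ0.153)  B: 1.705 (Δ0.073)  C: 1.793 (Δ0.015)  D: 1.440 (Δ0.338)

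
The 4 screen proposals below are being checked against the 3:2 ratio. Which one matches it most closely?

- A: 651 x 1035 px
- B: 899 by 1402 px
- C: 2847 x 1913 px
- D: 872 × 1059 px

C

Ratios (long/short): A ≈ 1.590; B ≈ 1.560; C ≈ 1.488; D ≈ 1.214.
3:2 ≈ 1.500; option C is nearest (Δ 0.012).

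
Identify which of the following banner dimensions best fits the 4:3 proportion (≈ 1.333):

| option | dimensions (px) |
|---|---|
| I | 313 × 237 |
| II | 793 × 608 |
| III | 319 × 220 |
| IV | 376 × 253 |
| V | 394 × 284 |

Target 4:3 ≈ 1.333.
I: 1.321 (Δ0.012)  II: 1.304 (Δ0.029)  III: 1.450 (Δ0.117)  IV: 1.486 (Δ0.153)  V: 1.387 (Δ0.054)

I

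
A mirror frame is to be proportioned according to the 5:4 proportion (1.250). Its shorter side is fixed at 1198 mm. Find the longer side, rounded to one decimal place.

5:4 = 1.25000.
Longer side = 1198 × 1.25000 ≈ 1497.500 → 1497.5 mm.

1497.5 mm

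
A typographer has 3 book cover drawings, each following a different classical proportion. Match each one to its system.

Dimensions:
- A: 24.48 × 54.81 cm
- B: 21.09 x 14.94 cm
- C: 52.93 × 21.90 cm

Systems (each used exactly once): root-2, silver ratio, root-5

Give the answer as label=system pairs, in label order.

A=root-5, B=root-2, C=silver ratio

A = 54.81/24.48 ≈ 2.239 → root-5 (2.236)
B = 21.09/14.94 ≈ 1.412 → root-2 (1.414)
C = 52.93/21.90 ≈ 2.417 → silver ratio (2.414)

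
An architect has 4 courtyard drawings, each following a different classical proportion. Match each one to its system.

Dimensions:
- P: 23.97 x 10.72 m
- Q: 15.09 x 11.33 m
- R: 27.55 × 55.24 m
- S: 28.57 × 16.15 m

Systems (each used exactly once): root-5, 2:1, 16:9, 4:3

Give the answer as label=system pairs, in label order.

P=root-5, Q=4:3, R=2:1, S=16:9

Ratios: P ≈ 2.236; Q ≈ 1.332; R ≈ 2.005; S ≈ 1.769.
Targets: root-5 ≈ 2.236; 2:1 ≈ 2.000; 16:9 ≈ 1.778; 4:3 ≈ 1.333.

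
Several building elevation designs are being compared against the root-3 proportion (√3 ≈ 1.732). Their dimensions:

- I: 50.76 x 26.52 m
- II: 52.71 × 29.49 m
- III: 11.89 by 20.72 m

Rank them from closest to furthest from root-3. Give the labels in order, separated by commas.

Ratios: I = 50.76 / 26.52 ≈ 1.914; II = 52.71 / 29.49 ≈ 1.787; III = 20.72 / 11.89 ≈ 1.743.
|Δ from 1.732|: I 0.182; II 0.055; III 0.011.

III, II, I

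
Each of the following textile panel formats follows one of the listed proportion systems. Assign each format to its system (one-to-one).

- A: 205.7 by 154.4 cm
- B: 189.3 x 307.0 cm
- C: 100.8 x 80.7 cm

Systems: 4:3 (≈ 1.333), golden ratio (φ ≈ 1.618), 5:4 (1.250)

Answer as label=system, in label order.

A=4:3, B=golden ratio, C=5:4

Ratios: A ≈ 1.332; B ≈ 1.622; C ≈ 1.249.
Targets: 4:3 ≈ 1.333; golden ratio ≈ 1.618; 5:4 ≈ 1.250.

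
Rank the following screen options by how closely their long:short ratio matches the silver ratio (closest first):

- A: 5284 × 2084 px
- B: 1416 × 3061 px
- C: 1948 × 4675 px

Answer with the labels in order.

A: 5284/2084 ≈ 2.536 → |2.536 − 2.414| = 0.122
B: 3061/1416 ≈ 2.162 → |2.162 − 2.414| = 0.252
C: 4675/1948 ≈ 2.400 → |2.400 − 2.414| = 0.014

C, A, B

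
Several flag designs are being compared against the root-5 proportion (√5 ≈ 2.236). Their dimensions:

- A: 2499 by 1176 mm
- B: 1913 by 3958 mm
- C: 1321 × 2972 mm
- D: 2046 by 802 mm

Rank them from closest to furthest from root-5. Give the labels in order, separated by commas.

Ratios: A = 2499 / 1176 ≈ 2.125; B = 3958 / 1913 ≈ 2.069; C = 2972 / 1321 ≈ 2.250; D = 2046 / 802 ≈ 2.551.
|Δ from 2.236|: A 0.111; B 0.167; C 0.014; D 0.315.

C, A, B, D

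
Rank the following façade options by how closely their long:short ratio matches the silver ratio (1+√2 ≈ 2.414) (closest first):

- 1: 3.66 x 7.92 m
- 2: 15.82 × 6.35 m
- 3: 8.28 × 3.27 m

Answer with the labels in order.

2, 3, 1

1: 7.92/3.66 ≈ 2.164 → |2.164 − 2.414| = 0.250
2: 15.82/6.35 ≈ 2.491 → |2.491 − 2.414| = 0.077
3: 8.28/3.27 ≈ 2.532 → |2.532 − 2.414| = 0.118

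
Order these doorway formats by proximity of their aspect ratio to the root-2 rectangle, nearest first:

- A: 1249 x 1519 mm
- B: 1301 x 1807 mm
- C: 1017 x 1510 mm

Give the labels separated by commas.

B, C, A

Ratios: A = 1519 / 1249 ≈ 1.216; B = 1807 / 1301 ≈ 1.389; C = 1510 / 1017 ≈ 1.485.
|Δ from 1.414|: A 0.198; B 0.025; C 0.071.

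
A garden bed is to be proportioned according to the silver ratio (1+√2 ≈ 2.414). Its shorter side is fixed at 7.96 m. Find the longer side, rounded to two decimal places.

silver ratio ≈ 2.41421.
Longer side = 7.96 × 2.41421 ≈ 19.2171 → 19.22 m.

19.22 m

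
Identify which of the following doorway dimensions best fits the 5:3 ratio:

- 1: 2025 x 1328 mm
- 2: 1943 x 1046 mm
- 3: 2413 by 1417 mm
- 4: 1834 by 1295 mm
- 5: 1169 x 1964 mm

Target 5:3 ≈ 1.667.
1: 1.525 (Δ0.142)  2: 1.858 (Δ0.191)  3: 1.703 (Δ0.036)  4: 1.416 (Δ0.251)  5: 1.680 (Δ0.013)

5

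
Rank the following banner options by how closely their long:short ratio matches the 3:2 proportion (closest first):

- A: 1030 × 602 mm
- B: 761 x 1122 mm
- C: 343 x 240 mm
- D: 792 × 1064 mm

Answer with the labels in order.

A: 1030/602 ≈ 1.711 → |1.711 − 1.500| = 0.211
B: 1122/761 ≈ 1.474 → |1.474 − 1.500| = 0.026
C: 343/240 ≈ 1.429 → |1.429 − 1.500| = 0.071
D: 1064/792 ≈ 1.343 → |1.343 − 1.500| = 0.157

B, C, D, A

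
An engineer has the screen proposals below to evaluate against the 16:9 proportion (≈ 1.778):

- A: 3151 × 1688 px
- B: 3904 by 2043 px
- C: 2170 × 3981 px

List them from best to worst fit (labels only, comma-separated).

Ratios: A = 3151 / 1688 ≈ 1.867; B = 3904 / 2043 ≈ 1.911; C = 3981 / 2170 ≈ 1.835.
|Δ from 1.778|: A 0.089; B 0.133; C 0.057.

C, A, B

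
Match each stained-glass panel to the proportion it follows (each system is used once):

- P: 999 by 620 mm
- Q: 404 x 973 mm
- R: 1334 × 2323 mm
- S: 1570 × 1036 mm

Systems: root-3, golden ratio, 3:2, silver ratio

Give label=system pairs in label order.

P=golden ratio, Q=silver ratio, R=root-3, S=3:2

Ratios: P ≈ 1.611; Q ≈ 2.408; R ≈ 1.741; S ≈ 1.515.
Targets: root-3 ≈ 1.732; golden ratio ≈ 1.618; 3:2 ≈ 1.500; silver ratio ≈ 2.414.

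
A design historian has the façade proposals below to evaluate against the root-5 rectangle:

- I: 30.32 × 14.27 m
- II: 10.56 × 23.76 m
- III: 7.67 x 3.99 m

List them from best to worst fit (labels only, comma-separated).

Ratios: I = 30.32 / 14.27 ≈ 2.125; II = 23.76 / 10.56 ≈ 2.250; III = 7.67 / 3.99 ≈ 1.922.
|Δ from 2.236|: I 0.111; II 0.014; III 0.314.

II, I, III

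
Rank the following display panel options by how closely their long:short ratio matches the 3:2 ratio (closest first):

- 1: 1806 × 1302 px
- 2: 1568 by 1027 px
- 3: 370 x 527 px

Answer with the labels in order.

1: 1806/1302 ≈ 1.387 → |1.387 − 1.500| = 0.113
2: 1568/1027 ≈ 1.527 → |1.527 − 1.500| = 0.027
3: 527/370 ≈ 1.424 → |1.424 − 1.500| = 0.076

2, 3, 1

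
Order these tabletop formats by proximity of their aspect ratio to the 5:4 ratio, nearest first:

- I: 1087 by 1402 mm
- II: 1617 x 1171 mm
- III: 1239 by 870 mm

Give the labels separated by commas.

I, II, III

I: 1402/1087 ≈ 1.290 → |1.290 − 1.250| = 0.040
II: 1617/1171 ≈ 1.381 → |1.381 − 1.250| = 0.131
III: 1239/870 ≈ 1.424 → |1.424 − 1.250| = 0.174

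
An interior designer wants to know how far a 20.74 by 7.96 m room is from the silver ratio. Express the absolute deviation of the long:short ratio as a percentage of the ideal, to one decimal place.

7.9%

Ratio = 20.74 / 7.96 ≈ 2.6055.
Ideal silver ratio ≈ 2.4142. |2.6055 − 2.4142| / 2.4142 ≈ 7.92% → 7.9%.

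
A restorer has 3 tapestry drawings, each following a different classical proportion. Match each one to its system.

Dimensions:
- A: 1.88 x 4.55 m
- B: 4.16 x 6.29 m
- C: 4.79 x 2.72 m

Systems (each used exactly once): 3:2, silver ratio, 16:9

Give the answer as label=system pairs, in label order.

A=silver ratio, B=3:2, C=16:9

Ratios: A ≈ 2.420; B ≈ 1.512; C ≈ 1.761.
Targets: 3:2 ≈ 1.500; silver ratio ≈ 2.414; 16:9 ≈ 1.778.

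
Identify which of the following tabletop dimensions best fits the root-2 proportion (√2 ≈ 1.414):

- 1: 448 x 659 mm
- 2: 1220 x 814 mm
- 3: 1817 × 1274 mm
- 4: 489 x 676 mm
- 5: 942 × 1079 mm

Ratios (long/short): 1 ≈ 1.471; 2 ≈ 1.499; 3 ≈ 1.426; 4 ≈ 1.382; 5 ≈ 1.145.
root-2 ≈ 1.414; option 3 is nearest (Δ 0.012).

3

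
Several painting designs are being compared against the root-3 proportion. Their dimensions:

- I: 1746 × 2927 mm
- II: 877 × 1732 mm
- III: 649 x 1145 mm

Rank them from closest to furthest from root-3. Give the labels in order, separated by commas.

III, I, II

Ratios: I = 2927 / 1746 ≈ 1.676; II = 1732 / 877 ≈ 1.975; III = 1145 / 649 ≈ 1.764.
|Δ from 1.732|: I 0.056; II 0.243; III 0.032.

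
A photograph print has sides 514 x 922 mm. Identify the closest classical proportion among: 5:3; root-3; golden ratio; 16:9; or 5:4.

16:9

Ratio = 922 / 514 ≈ 1.794.
Distances: 5:3 1.667 (Δ 0.127); root-3 1.732 (Δ 0.062); golden ratio 1.618 (Δ 0.176); 16:9 1.778 (Δ 0.016); 5:4 1.250 (Δ 0.544).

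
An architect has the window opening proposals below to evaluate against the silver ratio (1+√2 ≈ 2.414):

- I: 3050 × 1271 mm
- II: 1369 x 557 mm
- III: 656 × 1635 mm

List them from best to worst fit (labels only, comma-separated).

Ratios: I = 3050 / 1271 ≈ 2.400; II = 1369 / 557 ≈ 2.458; III = 1635 / 656 ≈ 2.492.
|Δ from 2.414|: I 0.014; II 0.044; III 0.078.

I, II, III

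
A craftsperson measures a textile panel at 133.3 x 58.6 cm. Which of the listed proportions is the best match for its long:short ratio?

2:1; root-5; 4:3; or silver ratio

root-5

133.3/58.6 ≈ 2.275. Nearest candidates are root-5 (2.236, off by 0.039) and silver ratio (2.414, off by 0.139).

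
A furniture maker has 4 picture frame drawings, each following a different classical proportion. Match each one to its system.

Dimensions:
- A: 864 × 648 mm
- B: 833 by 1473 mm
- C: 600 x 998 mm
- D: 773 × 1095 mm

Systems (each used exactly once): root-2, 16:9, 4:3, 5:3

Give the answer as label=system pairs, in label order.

Ratios: A ≈ 1.333; B ≈ 1.768; C ≈ 1.663; D ≈ 1.417.
Targets: root-2 ≈ 1.414; 16:9 ≈ 1.778; 4:3 ≈ 1.333; 5:3 ≈ 1.667.

A=4:3, B=16:9, C=5:3, D=root-2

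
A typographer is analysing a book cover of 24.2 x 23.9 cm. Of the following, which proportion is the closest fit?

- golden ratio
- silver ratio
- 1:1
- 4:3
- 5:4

24.2/23.9 ≈ 1.013. Nearest candidates are 1:1 (1.000, off by 0.013) and 5:4 (1.250, off by 0.237).

1:1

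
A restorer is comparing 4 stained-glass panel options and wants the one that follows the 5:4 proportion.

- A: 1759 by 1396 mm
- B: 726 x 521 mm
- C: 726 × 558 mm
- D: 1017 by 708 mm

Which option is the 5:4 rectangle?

Ratios (long/short): A ≈ 1.260; B ≈ 1.393; C ≈ 1.301; D ≈ 1.436.
5:4 ≈ 1.250; option A is nearest (Δ 0.010).

A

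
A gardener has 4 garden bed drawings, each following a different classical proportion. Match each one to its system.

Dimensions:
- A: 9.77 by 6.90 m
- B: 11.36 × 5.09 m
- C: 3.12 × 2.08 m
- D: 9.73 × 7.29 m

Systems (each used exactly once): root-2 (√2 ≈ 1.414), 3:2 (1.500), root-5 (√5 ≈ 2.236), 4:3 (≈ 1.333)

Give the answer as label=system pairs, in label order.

A = 9.77/6.90 ≈ 1.416 → root-2 (1.414)
B = 11.36/5.09 ≈ 2.232 → root-5 (2.236)
C = 3.12/2.08 ≈ 1.500 → 3:2 (1.500)
D = 9.73/7.29 ≈ 1.335 → 4:3 (1.333)

A=root-2, B=root-5, C=3:2, D=4:3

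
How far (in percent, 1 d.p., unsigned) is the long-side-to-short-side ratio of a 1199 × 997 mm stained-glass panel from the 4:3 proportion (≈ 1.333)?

Ratio = 1199 / 997 ≈ 1.2026.
Ideal 4:3 ≈ 1.3333. |1.2026 − 1.3333| / 1.3333 ≈ 9.80% → 9.8%.

9.8%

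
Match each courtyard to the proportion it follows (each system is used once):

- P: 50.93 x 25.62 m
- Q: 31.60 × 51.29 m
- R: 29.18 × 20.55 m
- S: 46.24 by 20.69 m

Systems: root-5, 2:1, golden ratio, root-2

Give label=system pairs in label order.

P=2:1, Q=golden ratio, R=root-2, S=root-5

Ratios: P ≈ 1.988; Q ≈ 1.623; R ≈ 1.420; S ≈ 2.235.
Targets: root-5 ≈ 2.236; 2:1 ≈ 2.000; golden ratio ≈ 1.618; root-2 ≈ 1.414.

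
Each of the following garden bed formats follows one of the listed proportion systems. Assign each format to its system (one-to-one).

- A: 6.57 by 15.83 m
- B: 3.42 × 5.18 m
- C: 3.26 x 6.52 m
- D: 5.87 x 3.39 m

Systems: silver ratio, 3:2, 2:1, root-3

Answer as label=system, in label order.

A = 15.83/6.57 ≈ 2.409 → silver ratio (2.414)
B = 5.18/3.42 ≈ 1.515 → 3:2 (1.500)
C = 6.52/3.26 ≈ 2.000 → 2:1 (2.000)
D = 5.87/3.39 ≈ 1.732 → root-3 (1.732)

A=silver ratio, B=3:2, C=2:1, D=root-3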